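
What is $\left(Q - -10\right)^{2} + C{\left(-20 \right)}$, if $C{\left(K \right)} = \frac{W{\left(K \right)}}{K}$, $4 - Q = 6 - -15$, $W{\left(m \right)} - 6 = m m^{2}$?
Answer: $\frac{4487}{10} \approx 448.7$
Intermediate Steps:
$W{\left(m \right)} = 6 + m^{3}$ ($W{\left(m \right)} = 6 + m m^{2} = 6 + m^{3}$)
$Q = -17$ ($Q = 4 - \left(6 - -15\right) = 4 - \left(6 + 15\right) = 4 - 21 = -17$)
$C{\left(K \right)} = \frac{6 + K^{3}}{K}$
$\left(Q - -10\right)^{2} + C{\left(-20 \right)} = \left(-17 - -10\right)^{2} + \frac{6 + \left(-20\right)^{3}}{-20} = \left(-17 + 10\right)^{2} - \frac{6 - 8000}{20} = \left(-7\right)^{2} - - \frac{3997}{10} = 49 + \frac{3997}{10} = \frac{4487}{10}$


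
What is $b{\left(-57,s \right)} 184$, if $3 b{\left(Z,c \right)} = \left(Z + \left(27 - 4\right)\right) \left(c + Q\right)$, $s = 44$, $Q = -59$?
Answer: $31280$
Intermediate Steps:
$b{\left(Z,c \right)} = \frac{\left(-59 + c\right) \left(23 + Z\right)}{3}$ ($b{\left(Z,c \right)} = \frac{\left(Z + \left(27 - 4\right)\right) \left(c - 59\right)}{3} = \frac{\left(Z + \left(27 - 4\right)\right) \left(-59 + c\right)}{3} = \frac{\left(Z + 23\right) \left(-59 + c\right)}{3} = \frac{\left(23 + Z\right) \left(-59 + c\right)}{3} = \frac{\left(-59 + c\right) \left(23 + Z\right)}{3}$)
$b{\left(-57,s \right)} 184 = \left(- \frac{1357}{3} - -1121 + \frac{23}{3} \cdot 44 + \frac{1}{3} \left(-57\right) 44\right) 184 = \left(- \frac{1357}{3} + 1121 + \frac{1012}{3} - 836\right) 184 = 170 \cdot 184 = 31280$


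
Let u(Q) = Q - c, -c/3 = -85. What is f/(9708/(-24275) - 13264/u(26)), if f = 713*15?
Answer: 59453237625/319760468 ≈ 185.93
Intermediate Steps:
c = 255 (c = -3*(-85) = 255)
u(Q) = -255 + Q (u(Q) = Q - 1*255 = Q - 255 = -255 + Q)
f = 10695
f/(9708/(-24275) - 13264/u(26)) = 10695/(9708/(-24275) - 13264/(-255 + 26)) = 10695/(9708*(-1/24275) - 13264/(-229)) = 10695/(-9708/24275 - 13264*(-1/229)) = 10695/(-9708/24275 + 13264/229) = 10695/(319760468/5558975) = 10695*(5558975/319760468) = 59453237625/319760468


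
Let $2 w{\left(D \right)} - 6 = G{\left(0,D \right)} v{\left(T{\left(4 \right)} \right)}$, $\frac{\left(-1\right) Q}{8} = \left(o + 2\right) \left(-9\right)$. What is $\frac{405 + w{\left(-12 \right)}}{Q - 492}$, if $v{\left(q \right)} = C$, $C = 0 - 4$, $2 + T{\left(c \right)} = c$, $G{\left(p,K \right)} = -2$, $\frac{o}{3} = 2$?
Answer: $\frac{103}{21} \approx 4.9048$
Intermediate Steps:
$o = 6$ ($o = 3 \cdot 2 = 6$)
$T{\left(c \right)} = -2 + c$
$Q = 576$ ($Q = - 8 \left(6 + 2\right) \left(-9\right) = - 8 \cdot 8 \left(-9\right) = \left(-8\right) \left(-72\right) = 576$)
$C = -4$
$v{\left(q \right)} = -4$
$w{\left(D \right)} = 7$ ($w{\left(D \right)} = 3 + \frac{\left(-2\right) \left(-4\right)}{2} = 3 + \frac{1}{2} \cdot 8 = 3 + 4 = 7$)
$\frac{405 + w{\left(-12 \right)}}{Q - 492} = \frac{405 + 7}{576 - 492} = \frac{412}{84} = 412 \cdot \frac{1}{84} = \frac{103}{21}$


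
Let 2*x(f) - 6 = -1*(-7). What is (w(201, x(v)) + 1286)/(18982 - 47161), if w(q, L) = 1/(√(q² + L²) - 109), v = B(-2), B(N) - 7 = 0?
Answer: -146924650/3219422571 - 2*√161773/3219422571 ≈ -0.045637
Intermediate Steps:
B(N) = 7 (B(N) = 7 + 0 = 7)
v = 7
x(f) = 13/2 (x(f) = 3 + (-1*(-7))/2 = 3 + (½)*7 = 3 + 7/2 = 13/2)
w(q, L) = 1/(-109 + √(L² + q²)) (w(q, L) = 1/(√(L² + q²) - 109) = 1/(-109 + √(L² + q²)))
(w(201, x(v)) + 1286)/(18982 - 47161) = (1/(-109 + √((13/2)² + 201²)) + 1286)/(18982 - 47161) = (1/(-109 + √(169/4 + 40401)) + 1286)/(-28179) = (1/(-109 + √(161773/4)) + 1286)*(-1/28179) = (1/(-109 + √161773/2) + 1286)*(-1/28179) = (1286 + 1/(-109 + √161773/2))*(-1/28179) = -1286/28179 - 1/(28179*(-109 + √161773/2))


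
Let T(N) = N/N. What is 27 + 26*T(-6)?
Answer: 53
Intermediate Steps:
T(N) = 1
27 + 26*T(-6) = 27 + 26*1 = 27 + 26 = 53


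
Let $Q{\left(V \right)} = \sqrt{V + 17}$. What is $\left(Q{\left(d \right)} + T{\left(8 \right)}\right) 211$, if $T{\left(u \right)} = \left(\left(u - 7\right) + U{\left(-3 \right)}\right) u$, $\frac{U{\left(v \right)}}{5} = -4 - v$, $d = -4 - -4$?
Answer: $-6752 + 211 \sqrt{17} \approx -5882.0$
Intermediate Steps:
$d = 0$ ($d = -4 + 4 = 0$)
$Q{\left(V \right)} = \sqrt{17 + V}$
$U{\left(v \right)} = -20 - 5 v$ ($U{\left(v \right)} = 5 \left(-4 - v\right) = -20 - 5 v$)
$T{\left(u \right)} = u \left(-12 + u\right)$ ($T{\left(u \right)} = \left(\left(u - 7\right) - 5\right) u = \left(\left(-7 + u\right) + \left(-20 + 15\right)\right) u = \left(\left(-7 + u\right) - 5\right) u = \left(-12 + u\right) u = u \left(-12 + u\right)$)
$\left(Q{\left(d \right)} + T{\left(8 \right)}\right) 211 = \left(\sqrt{17 + 0} + 8 \left(-12 + 8\right)\right) 211 = \left(\sqrt{17} + 8 \left(-4\right)\right) 211 = \left(\sqrt{17} - 32\right) 211 = \left(-32 + \sqrt{17}\right) 211 = -6752 + 211 \sqrt{17}$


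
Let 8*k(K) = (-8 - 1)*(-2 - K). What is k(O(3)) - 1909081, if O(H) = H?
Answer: -15272603/8 ≈ -1.9091e+6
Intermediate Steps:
k(K) = 9/4 + 9*K/8 (k(K) = ((-8 - 1)*(-2 - K))/8 = (-9*(-2 - K))/8 = (18 + 9*K)/8 = 9/4 + 9*K/8)
k(O(3)) - 1909081 = (9/4 + (9/8)*3) - 1909081 = (9/4 + 27/8) - 1909081 = 45/8 - 1909081 = -15272603/8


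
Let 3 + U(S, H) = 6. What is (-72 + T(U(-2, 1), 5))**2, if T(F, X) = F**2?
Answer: 3969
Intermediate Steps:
U(S, H) = 3 (U(S, H) = -3 + 6 = 3)
(-72 + T(U(-2, 1), 5))**2 = (-72 + 3**2)**2 = (-72 + 9)**2 = (-63)**2 = 3969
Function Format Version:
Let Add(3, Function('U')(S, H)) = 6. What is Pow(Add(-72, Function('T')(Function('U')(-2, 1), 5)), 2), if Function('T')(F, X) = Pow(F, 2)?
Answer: 3969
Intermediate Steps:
Function('U')(S, H) = 3 (Function('U')(S, H) = Add(-3, 6) = 3)
Pow(Add(-72, Function('T')(Function('U')(-2, 1), 5)), 2) = Pow(Add(-72, Pow(3, 2)), 2) = Pow(Add(-72, 9), 2) = Pow(-63, 2) = 3969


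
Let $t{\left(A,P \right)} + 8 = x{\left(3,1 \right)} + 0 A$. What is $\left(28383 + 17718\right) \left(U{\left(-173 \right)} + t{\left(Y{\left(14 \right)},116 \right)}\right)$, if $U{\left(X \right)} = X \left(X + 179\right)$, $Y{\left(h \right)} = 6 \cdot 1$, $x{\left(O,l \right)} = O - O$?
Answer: $-48221646$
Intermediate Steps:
$x{\left(O,l \right)} = 0$
$Y{\left(h \right)} = 6$
$t{\left(A,P \right)} = -8$ ($t{\left(A,P \right)} = -8 + \left(0 + 0 A\right) = -8 + \left(0 + 0\right) = -8 + 0 = -8$)
$U{\left(X \right)} = X \left(179 + X\right)$
$\left(28383 + 17718\right) \left(U{\left(-173 \right)} + t{\left(Y{\left(14 \right)},116 \right)}\right) = \left(28383 + 17718\right) \left(- 173 \left(179 - 173\right) - 8\right) = 46101 \left(\left(-173\right) 6 - 8\right) = 46101 \left(-1038 - 8\right) = 46101 \left(-1046\right) = -48221646$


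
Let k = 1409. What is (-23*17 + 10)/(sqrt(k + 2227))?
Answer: -127*sqrt(101)/202 ≈ -6.3185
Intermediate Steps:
(-23*17 + 10)/(sqrt(k + 2227)) = (-23*17 + 10)/(sqrt(1409 + 2227)) = (-391 + 10)/(sqrt(3636)) = -381*sqrt(101)/606 = -127*sqrt(101)/202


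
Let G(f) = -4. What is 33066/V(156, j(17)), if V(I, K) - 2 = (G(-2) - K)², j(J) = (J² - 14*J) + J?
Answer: 16533/2593 ≈ 6.3760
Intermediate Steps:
j(J) = J² - 13*J
V(I, K) = 2 + (-4 - K)²
33066/V(156, j(17)) = 33066/(2 + (4 + 17*(-13 + 17))²) = 33066/(2 + (4 + 17*4)²) = 33066/(2 + (4 + 68)²) = 33066/(2 + 72²) = 33066/(2 + 5184) = 33066/5186 = 33066*(1/5186) = 16533/2593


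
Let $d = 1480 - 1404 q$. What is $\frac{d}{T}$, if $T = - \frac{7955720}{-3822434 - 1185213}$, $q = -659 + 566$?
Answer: $\frac{165317450411}{1988930} \approx 83119.0$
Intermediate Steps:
$q = -93$
$d = 132052$ ($d = 1480 - -130572 = 1480 + 130572 = 132052$)
$T = \frac{7955720}{5007647}$ ($T = - \frac{7955720}{-3822434 - 1185213} = - \frac{7955720}{-5007647} = \left(-7955720\right) \left(- \frac{1}{5007647}\right) = \frac{7955720}{5007647} \approx 1.5887$)
$\frac{d}{T} = \frac{132052}{\frac{7955720}{5007647}} = 132052 \cdot \frac{5007647}{7955720} = \frac{165317450411}{1988930}$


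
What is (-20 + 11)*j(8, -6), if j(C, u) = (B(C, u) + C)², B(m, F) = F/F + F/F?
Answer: -900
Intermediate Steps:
B(m, F) = 2 (B(m, F) = 1 + 1 = 2)
j(C, u) = (2 + C)²
(-20 + 11)*j(8, -6) = (-20 + 11)*(2 + 8)² = -9*10² = -9*100 = -900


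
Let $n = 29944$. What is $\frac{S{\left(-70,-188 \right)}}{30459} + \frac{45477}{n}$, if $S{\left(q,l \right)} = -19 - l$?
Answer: $\frac{106941883}{70158792} \approx 1.5243$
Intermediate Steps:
$\frac{S{\left(-70,-188 \right)}}{30459} + \frac{45477}{n} = \frac{-19 - -188}{30459} + \frac{45477}{29944} = \left(-19 + 188\right) \frac{1}{30459} + 45477 \cdot \frac{1}{29944} = 169 \cdot \frac{1}{30459} + \frac{45477}{29944} = \frac{13}{2343} + \frac{45477}{29944} = \frac{106941883}{70158792}$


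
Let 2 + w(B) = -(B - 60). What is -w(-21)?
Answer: -79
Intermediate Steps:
w(B) = 58 - B (w(B) = -2 - (B - 60) = -2 - (-60 + B) = -2 + (60 - B) = 58 - B)
-w(-21) = -(58 - 1*(-21)) = -(58 + 21) = -1*79 = -79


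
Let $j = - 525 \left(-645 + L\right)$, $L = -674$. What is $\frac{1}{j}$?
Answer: $\frac{1}{692475} \approx 1.4441 \cdot 10^{-6}$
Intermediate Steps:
$j = 692475$ ($j = - 525 \left(-645 - 674\right) = \left(-525\right) \left(-1319\right) = 692475$)
$\frac{1}{j} = \frac{1}{692475}$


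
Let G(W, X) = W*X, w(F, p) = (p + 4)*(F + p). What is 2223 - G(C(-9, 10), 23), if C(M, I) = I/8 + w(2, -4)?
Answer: 8777/4 ≈ 2194.3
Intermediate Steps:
w(F, p) = (4 + p)*(F + p)
C(M, I) = I/8 (C(M, I) = I/8 + ((-4)**2 + 4*2 + 4*(-4) + 2*(-4)) = I/8 + (16 + 8 - 16 - 8) = I/8 + 0 = I/8)
2223 - G(C(-9, 10), 23) = 2223 - (1/8)*10*23 = 2223 - 5*23/4 = 2223 - 1*115/4 = 2223 - 115/4 = 8777/4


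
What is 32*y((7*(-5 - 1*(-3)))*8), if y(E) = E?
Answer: -3584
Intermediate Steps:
32*y((7*(-5 - 1*(-3)))*8) = 32*((7*(-5 - 1*(-3)))*8) = 32*((7*(-5 + 3))*8) = 32*((7*(-2))*8) = 32*(-14*8) = 32*(-112) = -3584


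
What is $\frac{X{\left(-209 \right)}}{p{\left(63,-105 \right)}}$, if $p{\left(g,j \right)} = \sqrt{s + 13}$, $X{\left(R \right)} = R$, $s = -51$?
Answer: $\frac{11 i \sqrt{38}}{2} \approx 33.904 i$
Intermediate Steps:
$p{\left(g,j \right)} = i \sqrt{38}$ ($p{\left(g,j \right)} = \sqrt{-51 + 13} = \sqrt{-38} = i \sqrt{38}$)
$\frac{X{\left(-209 \right)}}{p{\left(63,-105 \right)}} = - \frac{209}{i \sqrt{38}} = - 209 \left(- \frac{i \sqrt{38}}{38}\right) = \frac{11 i \sqrt{38}}{2}$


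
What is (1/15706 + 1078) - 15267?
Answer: -222852433/15706 ≈ -14189.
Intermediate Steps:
(1/15706 + 1078) - 15267 = 16931069/15706 - 15267 = -222852433/15706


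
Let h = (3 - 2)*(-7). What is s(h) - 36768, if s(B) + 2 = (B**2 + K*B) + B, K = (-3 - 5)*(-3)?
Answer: -36896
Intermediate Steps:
h = -7 (h = 1*(-7) = -7)
K = 24 (K = -8*(-3) = 24)
s(B) = -2 + B**2 + 25*B (s(B) = -2 + ((B**2 + 24*B) + B) = -2 + (B**2 + 25*B) = -2 + B**2 + 25*B)
s(h) - 36768 = (-2 + (-7)**2 + 25*(-7)) - 36768 = (-2 + 49 - 175) - 36768 = -128 - 36768 = -36896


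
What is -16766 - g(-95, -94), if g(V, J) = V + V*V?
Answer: -25696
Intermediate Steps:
g(V, J) = V + V²
-16766 - g(-95, -94) = -16766 - (-95)*(1 - 95) = -16766 - (-95)*(-94) = -16766 - 1*8930 = -16766 - 8930 = -25696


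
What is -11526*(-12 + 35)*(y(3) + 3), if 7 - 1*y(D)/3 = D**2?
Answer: 795294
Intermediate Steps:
y(D) = 21 - 3*D**2
-11526*(-12 + 35)*(y(3) + 3) = -11526*(-12 + 35)*((21 - 3*3**2) + 3) = -265098*((21 - 3*9) + 3) = -265098*((21 - 27) + 3) = -265098*(-6 + 3) = -265098*(-3) = -11526*(-69) = 795294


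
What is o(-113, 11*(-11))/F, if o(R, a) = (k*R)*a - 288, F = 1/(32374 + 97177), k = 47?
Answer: 83216177993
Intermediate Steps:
F = 1/129551 ≈ 7.7190e-6
o(R, a) = -288 + 47*R*a (o(R, a) = (47*R)*a - 288 = 47*R*a - 288 = -288 + 47*R*a)
o(-113, 11*(-11))/F = (-288 + 47*(-113)*(11*(-11)))/(1/129551) = (-288 + 47*(-113)*(-121))*129551 = (-288 + 642631)*129551 = 642343*129551 = 83216177993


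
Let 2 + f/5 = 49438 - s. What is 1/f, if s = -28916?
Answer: 1/391760 ≈ 2.5526e-6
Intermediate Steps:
f = 391760 (f = -10 + 5*(49438 - 1*(-28916)) = -10 + 5*(49438 + 28916) = -10 + 5*78354 = -10 + 391770 = 391760)
1/f = 1/391760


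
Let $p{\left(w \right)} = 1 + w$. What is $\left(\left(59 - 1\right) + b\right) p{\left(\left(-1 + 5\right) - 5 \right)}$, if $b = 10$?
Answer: $0$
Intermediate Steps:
$\left(\left(59 - 1\right) + b\right) p{\left(\left(-1 + 5\right) - 5 \right)} = \left(\left(59 - 1\right) + 10\right) \left(1 + \left(\left(-1 + 5\right) - 5\right)\right) = \left(\left(59 - 1\right) + 10\right) \left(1 + \left(4 - 5\right)\right) = \left(58 + 10\right) \left(1 - 1\right) = 68 \cdot 0 = 0$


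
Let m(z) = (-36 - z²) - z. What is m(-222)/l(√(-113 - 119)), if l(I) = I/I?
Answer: -49098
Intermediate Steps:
m(z) = -36 - z - z²
l(I) = 1
m(-222)/l(√(-113 - 119)) = (-36 - 1*(-222) - 1*(-222)²)/1 = (-36 + 222 - 1*49284)*1 = (-36 + 222 - 49284)*1 = -49098*1 = -49098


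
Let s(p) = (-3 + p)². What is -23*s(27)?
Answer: -13248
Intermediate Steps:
-23*s(27) = -23*(-3 + 27)² = -23*24² = -23*576 = -13248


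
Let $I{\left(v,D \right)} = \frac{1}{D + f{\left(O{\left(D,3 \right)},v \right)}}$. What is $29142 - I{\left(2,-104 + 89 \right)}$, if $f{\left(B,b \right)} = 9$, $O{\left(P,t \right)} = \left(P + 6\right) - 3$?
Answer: $\frac{174853}{6} \approx 29142.0$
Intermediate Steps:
$O{\left(P,t \right)} = 3 + P$ ($O{\left(P,t \right)} = \left(6 + P\right) - 3 = 3 + P$)
$I{\left(v,D \right)} = \frac{1}{9 + D}$ ($I{\left(v,D \right)} = \frac{1}{D + 9} = \frac{1}{9 + D}$)
$29142 - I{\left(2,-104 + 89 \right)} = 29142 - \frac{1}{9 + \left(-104 + 89\right)} = 29142 - \frac{1}{9 - 15} = 29142 - \frac{1}{-6} = 29142 - - \frac{1}{6} = 29142 + \frac{1}{6} = \frac{174853}{6}$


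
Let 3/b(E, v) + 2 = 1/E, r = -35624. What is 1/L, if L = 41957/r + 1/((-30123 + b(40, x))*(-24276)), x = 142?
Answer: -514525652344872/605994632000047 ≈ -0.84906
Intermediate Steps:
b(E, v) = 3/(-2 + 1/E)
L = -605994632000047/514525652344872 (L = 41957/(-35624) + 1/(-30123 - 3*40/(-1 + 2*40)*(-24276)) = 41957*(-1/35624) - 1/24276/(-30123 - 3*40/(-1 + 80)) = -41957/35624 - 1/24276/(-30123 - 3*40/79) = -41957/35624 - 1/24276/(-30123 - 3*40*1/79) = -41957/35624 - 1/24276/(-30123 - 120/79) = -41957/35624 - 1/24276/(-2379837/79) = -41957/35624 - 79/2379837*(-1/24276) = -41957/35624 + 79/57772923012 = -605994632000047/514525652344872 ≈ -1.1778)
1/L = 1/(-605994632000047/514525652344872) = -514525652344872/605994632000047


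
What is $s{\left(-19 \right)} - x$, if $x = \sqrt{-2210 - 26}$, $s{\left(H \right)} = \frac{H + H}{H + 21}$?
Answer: $-19 - 2 i \sqrt{559} \approx -19.0 - 47.286 i$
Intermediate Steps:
$s{\left(H \right)} = \frac{2 H}{21 + H}$
$x = 2 i \sqrt{559}$ ($x = \sqrt{-2236} = 2 i \sqrt{559} \approx 47.286 i$)
$s{\left(-19 \right)} - x = 2 \left(-19\right) \frac{1}{21 - 19} - 2 i \sqrt{559} = 2 \left(-19\right) \frac{1}{2} - 2 i \sqrt{559} = -19 - 2 i \sqrt{559}$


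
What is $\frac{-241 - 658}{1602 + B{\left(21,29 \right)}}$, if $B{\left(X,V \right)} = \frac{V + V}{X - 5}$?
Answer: $- \frac{7192}{12845} \approx -0.55991$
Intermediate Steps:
$B{\left(X,V \right)} = \frac{2 V}{-5 + X}$
$\frac{-241 - 658}{1602 + B{\left(21,29 \right)}} = \frac{-241 - 658}{1602 + 2 \cdot 29 \frac{1}{-5 + 21}} = - \frac{899}{1602 + 2 \cdot 29 \cdot \frac{1}{16}} = - \frac{899}{1602 + \frac{29}{8}} = - \frac{899}{\frac{12845}{8}} = \left(-899\right) \frac{8}{12845} = - \frac{7192}{12845}$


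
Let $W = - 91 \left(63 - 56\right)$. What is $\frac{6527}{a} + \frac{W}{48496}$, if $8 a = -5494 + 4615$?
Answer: $- \frac{361832437}{6089712} \approx -59.417$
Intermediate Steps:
$a = - \frac{879}{8}$ ($a = \frac{-5494 + 4615}{8} = \frac{1}{8} \left(-879\right) = - \frac{879}{8} \approx -109.88$)
$W = -637$ ($W = \left(-91\right) 7 = -637$)
$\frac{6527}{a} + \frac{W}{48496} = \frac{6527}{- \frac{879}{8}} - \frac{637}{48496} = 6527 \left(- \frac{8}{879}\right) - \frac{91}{6928} = - \frac{52216}{879} - \frac{91}{6928} = - \frac{361832437}{6089712}$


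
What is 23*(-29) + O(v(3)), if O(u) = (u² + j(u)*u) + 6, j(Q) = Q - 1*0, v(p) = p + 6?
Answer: -499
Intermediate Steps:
v(p) = 6 + p
j(Q) = Q (j(Q) = Q + 0 = Q)
O(u) = 6 + 2*u² (O(u) = (u² + u*u) + 6 = (u² + u²) + 6 = 2*u² + 6 = 6 + 2*u²)
23*(-29) + O(v(3)) = 23*(-29) + (6 + 2*(6 + 3)²) = -667 + (6 + 2*9²) = -667 + (6 + 2*81) = -667 + (6 + 162) = -667 + 168 = -499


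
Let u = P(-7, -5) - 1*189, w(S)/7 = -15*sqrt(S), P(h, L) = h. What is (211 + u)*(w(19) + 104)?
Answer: 1560 - 1575*sqrt(19) ≈ -5305.3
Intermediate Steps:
w(S) = -105*sqrt(S) (w(S) = 7*(-15*sqrt(S)) = -105*sqrt(S))
u = -196 (u = -7 - 1*189 = -7 - 189 = -196)
(211 + u)*(w(19) + 104) = (211 - 196)*(-105*sqrt(19) + 104) = 15*(104 - 105*sqrt(19)) = 1560 - 1575*sqrt(19)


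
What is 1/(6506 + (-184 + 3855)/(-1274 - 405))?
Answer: 1679/10919903 ≈ 0.00015376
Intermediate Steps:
1/(6506 + (-184 + 3855)/(-1274 - 405)) = 1/(6506 + 3671/(-1679)) = 1/(6506 + 3671*(-1/1679)) = 1/(6506 - 3671/1679) = 1/(10919903/1679) = 1679/10919903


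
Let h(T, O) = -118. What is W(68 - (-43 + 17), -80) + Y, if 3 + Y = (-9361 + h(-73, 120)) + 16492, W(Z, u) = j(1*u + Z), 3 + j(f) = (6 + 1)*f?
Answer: 7105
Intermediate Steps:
j(f) = -3 + 7*f (j(f) = -3 + (6 + 1)*f = -3 + 7*f)
W(Z, u) = -3 + 7*Z + 7*u (W(Z, u) = -3 + 7*(1*u + Z) = -3 + 7*(u + Z) = -3 + 7*(Z + u) = -3 + (7*Z + 7*u) = -3 + 7*Z + 7*u)
Y = 7010 (Y = -3 + ((-9361 - 118) + 16492) = -3 + (-9479 + 16492) = -3 + 7013 = 7010)
W(68 - (-43 + 17), -80) + Y = (-3 + 7*(68 - (-43 + 17)) + 7*(-80)) + 7010 = (-3 + 7*(68 - 1*(-26)) - 560) + 7010 = (-3 + 7*(68 + 26) - 560) + 7010 = (-3 + 7*94 - 560) + 7010 = (-3 + 658 - 560) + 7010 = 95 + 7010 = 7105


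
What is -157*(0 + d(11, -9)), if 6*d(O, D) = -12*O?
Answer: 3454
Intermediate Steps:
d(O, D) = -2*O (d(O, D) = (-12*O)/6 = -2*O)
-157*(0 + d(11, -9)) = -157*(0 - 2*11) = -157*(0 - 22) = -157*(-22) = 3454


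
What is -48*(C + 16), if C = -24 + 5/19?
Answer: 7056/19 ≈ 371.37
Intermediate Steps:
C = -451/19 (C = -24 + 5*(1/19) = -24 + 5/19 = -451/19 ≈ -23.737)
-48*(C + 16) = -48*(-451/19 + 16) = -48*(-147/19) = 7056/19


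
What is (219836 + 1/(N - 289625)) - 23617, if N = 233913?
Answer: 10931752927/55712 ≈ 1.9622e+5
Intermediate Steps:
(219836 + 1/(N - 289625)) - 23617 = (219836 + 1/(233913 - 289625)) - 23617 = (219836 + 1/(-55712)) - 23617 = (219836 - 1/55712) - 23617 = 12247503231/55712 - 23617 = 10931752927/55712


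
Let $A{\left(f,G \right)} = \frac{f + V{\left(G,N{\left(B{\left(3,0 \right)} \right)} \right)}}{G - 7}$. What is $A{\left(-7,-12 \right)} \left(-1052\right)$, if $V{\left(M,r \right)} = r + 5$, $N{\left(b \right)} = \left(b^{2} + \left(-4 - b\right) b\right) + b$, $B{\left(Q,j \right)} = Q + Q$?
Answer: $- \frac{21040}{19} \approx -1107.4$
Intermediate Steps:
$B{\left(Q,j \right)} = 2 Q$
$N{\left(b \right)} = b + b^{2} + b \left(-4 - b\right)$ ($N{\left(b \right)} = \left(b^{2} + b \left(-4 - b\right)\right) + b = b + b^{2} + b \left(-4 - b\right)$)
$V{\left(M,r \right)} = 5 + r$
$A{\left(f,G \right)} = \frac{-13 + f}{-7 + G}$ ($A{\left(f,G \right)} = \frac{f + \left(5 - 3 \cdot 2 \cdot 3\right)}{G - 7} = \frac{f + \left(5 - 18\right)}{-7 + G} = \frac{f - 13}{-7 + G} = \frac{-13 + f}{-7 + G}$)
$A{\left(-7,-12 \right)} \left(-1052\right) = \frac{-13 - 7}{-7 - 12} \left(-1052\right) = \frac{1}{-19} \left(-20\right) \left(-1052\right) = \left(- \frac{1}{19}\right) \left(-20\right) \left(-1052\right) = \frac{20}{19} \left(-1052\right) = - \frac{21040}{19}$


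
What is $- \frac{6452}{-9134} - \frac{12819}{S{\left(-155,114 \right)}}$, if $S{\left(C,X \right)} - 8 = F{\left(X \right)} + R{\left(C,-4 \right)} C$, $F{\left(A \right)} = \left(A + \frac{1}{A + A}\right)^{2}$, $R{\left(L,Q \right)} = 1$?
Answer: $- \frac{888420748406}{3050730429367} \approx -0.29122$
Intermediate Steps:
$F{\left(A \right)} = \left(A + \frac{1}{2 A}\right)^{2}$
$S{\left(C,X \right)} = 8 + C + \frac{\left(1 + 2 X^{2}\right)^{2}}{4 X^{2}}$ ($S{\left(C,X \right)} = 8 + \left(\frac{\left(1 + 2 X^{2}\right)^{2}}{4 X^{2}} + 1 C\right) = 8 + \left(\frac{\left(1 + 2 X^{2}\right)^{2}}{4 X^{2}} + C\right) = 8 + \left(C + \frac{\left(1 + 2 X^{2}\right)^{2}}{4 X^{2}}\right) = 8 + C + \frac{\left(1 + 2 X^{2}\right)^{2}}{4 X^{2}}$)
$- \frac{6452}{-9134} - \frac{12819}{S{\left(-155,114 \right)}} = - \frac{6452}{-9134} - \frac{12819}{8 - 155 + \frac{\left(1 + 2 \cdot 114^{2}\right)^{2}}{4 \cdot 12996}} = \left(-6452\right) \left(- \frac{1}{9134}\right) - \frac{12819}{8 - 155 + \frac{1}{4} \cdot \frac{1}{12996} \left(1 + 2 \cdot 12996\right)^{2}} = \frac{3226}{4567} - \frac{12819}{8 - 155 + \frac{1}{4} \cdot \frac{1}{12996} \left(1 + 25992\right)^{2}} = \frac{3226}{4567} - \frac{12819}{8 - 155 + \frac{1}{4} \cdot \frac{1}{12996} \cdot 25993^{2}} = \frac{3226}{4567} - \frac{12819}{8 - 155 + \frac{1}{4} \cdot \frac{1}{12996} \cdot 675636049} = \frac{3226}{4567} - \frac{12819}{8 - 155 + \frac{675636049}{51984}} = \frac{3226}{4567} - \frac{12819}{\frac{667994401}{51984}} = \frac{3226}{4567} - \frac{666382896}{667994401} = - \frac{888420748406}{3050730429367}$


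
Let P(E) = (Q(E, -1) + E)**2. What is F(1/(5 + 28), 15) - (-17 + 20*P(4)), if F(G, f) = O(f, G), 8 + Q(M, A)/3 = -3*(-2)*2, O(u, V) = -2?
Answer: -5105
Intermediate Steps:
Q(M, A) = 12 (Q(M, A) = -24 + 3*(-3*(-2)*2) = -24 + 3*(6*2) = -24 + 3*12 = -24 + 36 = 12)
F(G, f) = -2
P(E) = (12 + E)**2
F(1/(5 + 28), 15) - (-17 + 20*P(4)) = -2 - (-17 + 20*(12 + 4)**2) = -2 - (-17 + 20*16**2) = -2 - (-17 + 20*256) = -2 - (-17 + 5120) = -2 - 1*5103 = -2 - 5103 = -5105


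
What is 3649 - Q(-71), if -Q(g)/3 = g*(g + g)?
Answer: 33895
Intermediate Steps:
Q(g) = -6*g² (Q(g) = -3*g*(g + g) = -3*g*2*g = -6*g²)
3649 - Q(-71) = 3649 - (-6)*(-71)² = 3649 - (-6)*5041 = 3649 - 1*(-30246) = 3649 + 30246 = 33895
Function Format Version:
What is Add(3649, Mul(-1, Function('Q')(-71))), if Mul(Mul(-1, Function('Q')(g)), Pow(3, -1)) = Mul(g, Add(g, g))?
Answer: 33895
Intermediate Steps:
Function('Q')(g) = Mul(-6, Pow(g, 2)) (Function('Q')(g) = Mul(-3, Mul(g, Add(g, g))) = Mul(-3, Mul(g, Mul(2, g))) = Mul(-3, Mul(2, Pow(g, 2))) = Mul(-6, Pow(g, 2)))
Add(3649, Mul(-1, Function('Q')(-71))) = Add(3649, Mul(-1, Mul(-6, Pow(-71, 2)))) = Add(3649, Mul(-1, Mul(-6, 5041))) = Add(3649, Mul(-1, -30246)) = Add(3649, 30246) = 33895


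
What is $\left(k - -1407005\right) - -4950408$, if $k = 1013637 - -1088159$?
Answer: $8459209$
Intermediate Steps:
$k = 2101796$ ($k = 1013637 + 1088159 = 2101796$)
$\left(k - -1407005\right) - -4950408 = \left(2101796 - -1407005\right) - -4950408 = \left(2101796 + 1407005\right) + 4950408 = 3508801 + 4950408 = 8459209$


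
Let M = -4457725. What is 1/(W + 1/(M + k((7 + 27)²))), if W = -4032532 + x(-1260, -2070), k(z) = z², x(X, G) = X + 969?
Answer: -3121389/12588009351148 ≈ -2.4797e-7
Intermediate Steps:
x(X, G) = 969 + X
W = -4032823 (W = -4032532 + (969 - 1260) = -4032532 - 291 = -4032823)
1/(W + 1/(M + k((7 + 27)²))) = 1/(-4032823 + 1/(-4457725 + ((7 + 27)²)²)) = 1/(-4032823 + 1/(-4457725 + (34²)²)) = 1/(-4032823 + 1/(-4457725 + 1156²)) = 1/(-4032823 + 1/(-4457725 + 1336336)) = 1/(-4032823 + 1/(-3121389)) = 1/(-4032823 - 1/3121389) = 1/(-12588009351148/3121389) = -3121389/12588009351148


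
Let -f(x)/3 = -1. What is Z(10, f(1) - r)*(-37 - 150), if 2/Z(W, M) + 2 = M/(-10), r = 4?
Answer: 3740/19 ≈ 196.84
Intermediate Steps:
f(x) = 3 (f(x) = -3*(-1) = 3)
Z(W, M) = 2/(-2 - M/10) (Z(W, M) = 2/(-2 + M/(-10)) = 2/(-2 + M*(-⅒)) = 2/(-2 - M/10))
Z(10, f(1) - r)*(-37 - 150) = (-20/(20 + (3 - 1*4)))*(-37 - 150) = -20/(20 + (3 - 4))*(-187) = -20/(20 - 1)*(-187) = -20/19*(-187) = 3740/19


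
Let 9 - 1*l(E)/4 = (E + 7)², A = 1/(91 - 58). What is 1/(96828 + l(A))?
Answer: 1089/105269600 ≈ 1.0345e-5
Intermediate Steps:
A = 1/33 ≈ 0.030303
l(E) = 36 - 4*(7 + E)² (l(E) = 36 - 4*(E + 7)² = 36 - 4*(7 + E)²)
1/(96828 + l(A)) = 1/(96828 + (36 - 4*(7 + 1/33)²)) = 1/(96828 + (36 - 4*(232/33)²)) = 1/(96828 + (36 - 4*53824/1089)) = 1/(96828 + (36 - 215296/1089)) = 1/(96828 - 176092/1089) = 1/(105269600/1089) = 1089/105269600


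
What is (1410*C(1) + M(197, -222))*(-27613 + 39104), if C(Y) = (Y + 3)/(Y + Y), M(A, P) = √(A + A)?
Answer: 32404620 + 11491*√394 ≈ 3.2633e+7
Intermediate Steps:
M(A, P) = √2*√A (M(A, P) = √(2*A) = √2*√A)
C(Y) = (3 + Y)/(2*Y) (C(Y) = (3 + Y)/((2*Y)) = (3 + Y)*(1/(2*Y)) = (3 + Y)/(2*Y))
(1410*C(1) + M(197, -222))*(-27613 + 39104) = (1410*((½)*(3 + 1)/1) + √2*√197)*(-27613 + 39104) = (1410*((½)*1*4) + √394)*11491 = (1410*2 + √394)*11491 = (2820 + √394)*11491 = 32404620 + 11491*√394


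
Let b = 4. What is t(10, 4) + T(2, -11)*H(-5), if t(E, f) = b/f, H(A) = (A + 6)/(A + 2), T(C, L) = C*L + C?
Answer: 23/3 ≈ 7.6667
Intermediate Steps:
T(C, L) = C + C*L
H(A) = (6 + A)/(2 + A)
t(E, f) = 4/f
t(10, 4) + T(2, -11)*H(-5) = 4/4 + (2*(1 - 11))*((6 - 5)/(2 - 5)) = 4*(¼) + (2*(-10))*(1/(-3)) = 1 - (-20)/3 = 1 - 20*(-⅓) = 1 + 20/3 = 23/3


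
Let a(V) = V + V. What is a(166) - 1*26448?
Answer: -26116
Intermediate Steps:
a(V) = 2*V
a(166) - 1*26448 = 2*166 - 1*26448 = 332 - 26448 = -26116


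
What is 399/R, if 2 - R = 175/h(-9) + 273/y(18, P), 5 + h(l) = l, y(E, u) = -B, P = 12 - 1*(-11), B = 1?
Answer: 798/575 ≈ 1.3878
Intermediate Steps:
P = 23 (P = 12 + 11 = 23)
y(E, u) = -1 (y(E, u) = -1*1 = -1)
h(l) = -5 + l
R = 575/2 (R = 2 - (175/(-5 - 9) + 273/(-1)) = 2 - (175/(-14) + 273*(-1)) = 2 - (175*(-1/14) - 273) = 2 - (-25/2 - 273) = 2 - 1*(-571/2) = 2 + 571/2 = 575/2 ≈ 287.50)
399/R = 399/(575/2) = 399*(2/575) = 798/575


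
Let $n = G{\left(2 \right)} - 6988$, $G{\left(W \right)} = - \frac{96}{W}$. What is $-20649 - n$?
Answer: $-13613$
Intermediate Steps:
$n = -7036$ ($n = - \frac{96}{2} - 6988 = \left(-96\right) \frac{1}{2} - 6988 = -48 - 6988 = -7036$)
$-20649 - n = -20649 - -7036 = -20649 + 7036 = -13613$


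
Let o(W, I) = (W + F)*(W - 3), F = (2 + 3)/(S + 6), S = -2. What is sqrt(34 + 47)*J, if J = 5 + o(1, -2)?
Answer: 9/2 ≈ 4.5000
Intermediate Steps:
F = 5/4 (F = (2 + 3)/(-2 + 6) = 5/4 ≈ 1.2500)
o(W, I) = (-3 + W)*(5/4 + W) (o(W, I) = (W + 5/4)*(W - 3) = (5/4 + W)*(-3 + W) = (-3 + W)*(5/4 + W))
J = 1/2 (J = 5 + (-15/4 + 1**2 - 7/4*1) = 5 + (-15/4 + 1 - 7/4) = 5 - 9/2 = 1/2 ≈ 0.50000)
sqrt(34 + 47)*J = sqrt(34 + 47)*(1/2) = sqrt(81)*(1/2) = 9*(1/2) = 9/2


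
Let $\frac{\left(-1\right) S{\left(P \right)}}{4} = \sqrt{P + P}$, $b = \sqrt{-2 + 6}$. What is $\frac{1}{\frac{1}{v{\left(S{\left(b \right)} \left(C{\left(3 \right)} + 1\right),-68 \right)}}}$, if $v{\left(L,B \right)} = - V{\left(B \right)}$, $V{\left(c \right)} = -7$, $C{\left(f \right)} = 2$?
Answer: $7$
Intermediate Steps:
$b = 2$ ($b = \sqrt{4} = 2$)
$S{\left(P \right)} = - 4 \sqrt{2} \sqrt{P}$ ($S{\left(P \right)} = - 4 \sqrt{P + P} = - 4 \sqrt{2 P} = - 4 \sqrt{2} \sqrt{P}$)
$v{\left(L,B \right)} = 7$ ($v{\left(L,B \right)} = \left(-1\right) \left(-7\right) = 7$)
$\frac{1}{\frac{1}{v{\left(S{\left(b \right)} \left(C{\left(3 \right)} + 1\right),-68 \right)}}} = \frac{1}{\frac{1}{7}} = 7$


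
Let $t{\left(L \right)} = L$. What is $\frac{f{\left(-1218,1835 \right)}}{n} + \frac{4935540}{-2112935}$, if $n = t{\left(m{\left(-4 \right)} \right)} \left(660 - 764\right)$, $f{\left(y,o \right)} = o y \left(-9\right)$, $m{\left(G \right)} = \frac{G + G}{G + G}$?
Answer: $- \frac{4250277131361}{21974524} \approx -1.9342 \cdot 10^{5}$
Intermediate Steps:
$m{\left(G \right)} = 1$ ($m{\left(G \right)} = \frac{2 G}{2 G} = 2 G \frac{1}{2 G} = 1$)
$f{\left(y,o \right)} = - 9 o y$
$n = -104$ ($n = 1 \left(660 - 764\right) = 1 \left(-104\right) = -104$)
$\frac{f{\left(-1218,1835 \right)}}{n} + \frac{4935540}{-2112935} = \frac{\left(-9\right) 1835 \left(-1218\right)}{-104} + \frac{4935540}{-2112935} = 20115270 \left(- \frac{1}{104}\right) + 4935540 \left(- \frac{1}{2112935}\right) = - \frac{10057635}{52} - \frac{987108}{422587} = - \frac{4250277131361}{21974524}$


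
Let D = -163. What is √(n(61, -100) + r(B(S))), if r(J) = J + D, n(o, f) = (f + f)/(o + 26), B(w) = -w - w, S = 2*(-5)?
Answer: I*√1099767/87 ≈ 12.054*I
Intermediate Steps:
S = -10
B(w) = -2*w
n(o, f) = 2*f/(26 + o) (n(o, f) = (2*f)/(26 + o) = 2*f/(26 + o))
r(J) = -163 + J (r(J) = J - 163 = -163 + J)
√(n(61, -100) + r(B(S))) = √(2*(-100)/(26 + 61) + (-163 - 2*(-10))) = √(2*(-100)/87 + (-163 + 20)) = √(2*(-100)*(1/87) - 143) = √(-200/87 - 143) = √(-12641/87) = I*√1099767/87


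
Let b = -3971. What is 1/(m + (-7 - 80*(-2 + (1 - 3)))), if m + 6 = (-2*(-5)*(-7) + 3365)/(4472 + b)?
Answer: 501/157102 ≈ 0.0031890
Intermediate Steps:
m = 289/501 (m = -6 + (-2*(-5)*(-7) + 3365)/(4472 - 3971) = -6 + (10*(-7) + 3365)/501 = -6 + (-70 + 3365)*(1/501) = -6 + 3295*(1/501) = -6 + 3295/501 = 289/501 ≈ 0.57685)
1/(m + (-7 - 80*(-2 + (1 - 3)))) = 1/(289/501 + (-7 - 80*(-2 + (1 - 3)))) = 1/(289/501 + (-7 - 80*(-2 - 2))) = 1/(289/501 + (-7 - 80*(-4))) = 1/(289/501 + (-7 - 16*(-20))) = 1/(289/501 + (-7 + 320)) = 1/(289/501 + 313) = 1/(157102/501) = 501/157102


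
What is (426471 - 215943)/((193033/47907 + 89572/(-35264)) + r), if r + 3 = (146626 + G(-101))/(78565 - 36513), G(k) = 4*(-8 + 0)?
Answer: 934774994236128768/8770638153965 ≈ 1.0658e+5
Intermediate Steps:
G(k) = -32 (G(k) = 4*(-8) = -32)
r = 10219/21026 (r = -3 + (146626 - 32)/(78565 - 36513) = -3 + 146594/42052 = -3 + 146594*(1/42052) = -3 + 73297/21026 = 10219/21026 ≈ 0.48602)
(426471 - 215943)/((193033/47907 + 89572/(-35264)) + r) = (426471 - 215943)/((193033/47907 + 89572/(-35264)) + 10219/21026) = 210528/((193033*(1/47907) + 89572*(-1/35264)) + 10219/21026) = 210528/((193033/47907 - 22393/8816) + 10219/21026) = 210528/(628997477/422348112 + 10219/21026) = 210528/(8770638153965/4440145701456) = 210528*(4440145701456/8770638153965) = 934774994236128768/8770638153965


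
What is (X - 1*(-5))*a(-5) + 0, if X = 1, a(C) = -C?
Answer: 30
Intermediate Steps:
(X - 1*(-5))*a(-5) + 0 = (1 - 1*(-5))*(-1*(-5)) + 0 = (1 + 5)*5 + 0 = 6*5 + 0 = 30 + 0 = 30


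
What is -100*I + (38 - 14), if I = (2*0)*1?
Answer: 24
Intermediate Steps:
I = 0 (I = 0*1 = 0)
-100*I + (38 - 14) = -100*0 + (38 - 14) = 0 + 24 = 24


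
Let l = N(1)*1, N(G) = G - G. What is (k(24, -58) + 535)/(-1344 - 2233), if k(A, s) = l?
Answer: -535/3577 ≈ -0.14957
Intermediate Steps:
N(G) = 0
l = 0 (l = 0*1 = 0)
k(A, s) = 0
(k(24, -58) + 535)/(-1344 - 2233) = (0 + 535)/(-1344 - 2233) = 535/(-3577) = 535*(-1/3577) = -535/3577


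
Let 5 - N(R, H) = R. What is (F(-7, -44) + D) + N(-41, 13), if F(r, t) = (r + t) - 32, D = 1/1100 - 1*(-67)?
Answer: 33001/1100 ≈ 30.001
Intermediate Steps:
D = 73701/1100 (D = 1/1100 + 67 = 73701/1100 ≈ 67.001)
N(R, H) = 5 - R
F(r, t) = -32 + r + t
(F(-7, -44) + D) + N(-41, 13) = ((-32 - 7 - 44) + 73701/1100) + (5 - 1*(-41)) = (-83 + 73701/1100) + (5 + 41) = -17599/1100 + 46 = 33001/1100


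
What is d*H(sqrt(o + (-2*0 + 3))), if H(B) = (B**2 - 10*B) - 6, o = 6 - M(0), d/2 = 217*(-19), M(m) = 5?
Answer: 181412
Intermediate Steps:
d = -8246 (d = 2*(217*(-19)) = 2*(-4123) = -8246)
o = 1 (o = 6 - 1*5 = 6 - 5 = 1)
H(B) = -6 + B**2 - 10*B
d*H(sqrt(o + (-2*0 + 3))) = -8246*(-6 + (sqrt(1 + (-2*0 + 3)))**2 - 10*sqrt(1 + (-2*0 + 3))) = -8246*(-6 + (sqrt(1 + (0 + 3)))**2 - 10*sqrt(1 + (0 + 3))) = -8246*(-6 + (sqrt(1 + 3))**2 - 10*sqrt(1 + 3)) = -8246*(-6 + (sqrt(4))**2 - 10*sqrt(4)) = -8246*(-6 + 2**2 - 10*2) = -8246*(-6 + 4 - 20) = -8246*(-22) = 181412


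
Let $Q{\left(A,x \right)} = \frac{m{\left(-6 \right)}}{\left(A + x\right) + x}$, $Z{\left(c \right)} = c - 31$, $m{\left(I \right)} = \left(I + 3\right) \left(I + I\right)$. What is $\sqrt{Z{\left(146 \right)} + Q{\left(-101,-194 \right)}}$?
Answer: $\frac{\sqrt{3053479}}{163} \approx 10.72$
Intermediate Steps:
$m{\left(I \right)} = 2 I \left(3 + I\right)$ ($m{\left(I \right)} = \left(3 + I\right) 2 I = 2 I \left(3 + I\right)$)
$Z{\left(c \right)} = -31 + c$ ($Z{\left(c \right)} = c - 31 = -31 + c$)
$Q{\left(A,x \right)} = \frac{36}{A + 2 x}$ ($Q{\left(A,x \right)} = \frac{2 \left(-6\right) \left(3 - 6\right)}{\left(A + x\right) + x} = \frac{2 \left(-6\right) \left(-3\right)}{A + 2 x} = \frac{36}{A + 2 x}$)
$\sqrt{Z{\left(146 \right)} + Q{\left(-101,-194 \right)}} = \sqrt{\left(-31 + 146\right) + \frac{36}{-101 + 2 \left(-194\right)}} = \sqrt{115 + \frac{36}{-101 - 388}} = \sqrt{115 + \frac{36}{-489}} = \sqrt{115 + 36 \left(- \frac{1}{489}\right)} = \sqrt{115 - \frac{12}{163}} = \sqrt{\frac{18733}{163}} = \frac{\sqrt{3053479}}{163}$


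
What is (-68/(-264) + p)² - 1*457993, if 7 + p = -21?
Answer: -1991664947/4356 ≈ -4.5722e+5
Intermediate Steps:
p = -28 (p = -7 - 21 = -28)
(-68/(-264) + p)² - 1*457993 = (-68/(-264) - 28)² - 1*457993 = (-68*(-1/264) - 28)² - 457993 = (17/66 - 28)² - 457993 = (-1831/66)² - 457993 = 3352561/4356 - 457993 = -1991664947/4356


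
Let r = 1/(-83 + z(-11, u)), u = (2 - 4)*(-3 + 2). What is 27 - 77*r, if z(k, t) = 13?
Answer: 281/10 ≈ 28.100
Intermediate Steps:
u = 2 (u = -2*(-1) = 2)
r = -1/70 (r = 1/(-83 + 13) = 1/(-70) = -1/70 ≈ -0.014286)
27 - 77*r = 27 - 77*(-1/70) = 27 + 11/10 = 281/10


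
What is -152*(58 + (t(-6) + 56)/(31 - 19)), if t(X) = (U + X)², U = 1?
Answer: -9842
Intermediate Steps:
t(X) = (1 + X)²
-152*(58 + (t(-6) + 56)/(31 - 19)) = -152*(58 + ((1 - 6)² + 56)/(31 - 19)) = -152*(58 + ((-5)² + 56)/12) = -152*(58 + (25 + 56)*(1/12)) = -152*(58 + 81*(1/12)) = -152*(58 + 27/4) = -152*259/4 = -9842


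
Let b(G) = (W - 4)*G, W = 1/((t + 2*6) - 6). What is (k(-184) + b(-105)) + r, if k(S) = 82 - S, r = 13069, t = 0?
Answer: 27475/2 ≈ 13738.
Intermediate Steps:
W = 1/6 (W = 1/((0 + 2*6) - 6) = 1/((0 + 12) - 6) = 1/(12 - 6) = 1/6 ≈ 0.16667)
b(G) = -23*G/6 (b(G) = (1/6 - 4)*G = -23*G/6)
(k(-184) + b(-105)) + r = ((82 - 1*(-184)) - 23/6*(-105)) + 13069 = ((82 + 184) + 805/2) + 13069 = (266 + 805/2) + 13069 = 1337/2 + 13069 = 27475/2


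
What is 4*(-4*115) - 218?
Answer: -2058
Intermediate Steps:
4*(-4*115) - 218 = 4*(-460) - 218 = -1840 - 218 = -2058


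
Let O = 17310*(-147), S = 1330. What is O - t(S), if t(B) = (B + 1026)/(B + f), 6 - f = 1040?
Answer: -188298769/74 ≈ -2.5446e+6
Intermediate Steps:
f = -1034 (f = 6 - 1*1040 = 6 - 1040 = -1034)
O = -2544570
t(B) = (1026 + B)/(-1034 + B) (t(B) = (B + 1026)/(B - 1034) = (1026 + B)/(-1034 + B))
O - t(S) = -2544570 - (1026 + 1330)/(-1034 + 1330) = -2544570 - 2356/296 = -2544570 - 1*589/74 = -2544570 - 589/74 = -188298769/74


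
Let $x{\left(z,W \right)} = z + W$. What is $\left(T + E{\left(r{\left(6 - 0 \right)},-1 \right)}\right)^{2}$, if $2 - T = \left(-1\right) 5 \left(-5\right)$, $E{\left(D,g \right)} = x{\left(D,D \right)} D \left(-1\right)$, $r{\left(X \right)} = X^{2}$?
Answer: $6838225$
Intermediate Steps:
$x{\left(z,W \right)} = W + z$
$E{\left(D,g \right)} = - 2 D^{2}$ ($E{\left(D,g \right)} = \left(D + D\right) D \left(-1\right) = 2 D D \left(-1\right) = 2 D^{2} \left(-1\right) = - 2 D^{2}$)
$T = -23$ ($T = 2 - \left(-1\right) 5 \left(-5\right) = 2 - \left(-5\right) \left(-5\right) = 2 - 25 = -23$)
$\left(T + E{\left(r{\left(6 - 0 \right)},-1 \right)}\right)^{2} = \left(-23 - 2 \left(\left(6 - 0\right)^{2}\right)^{2}\right)^{2} = \left(-23 - 2 \left(\left(6 + 0\right)^{2}\right)^{2}\right)^{2} = \left(-23 - 2 \left(6^{2}\right)^{2}\right)^{2} = \left(-23 - 2 \cdot 36^{2}\right)^{2} = \left(-23 - 2592\right)^{2} = \left(-2615\right)^{2} = 6838225$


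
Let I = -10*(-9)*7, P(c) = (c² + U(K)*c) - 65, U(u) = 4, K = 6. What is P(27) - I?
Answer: 142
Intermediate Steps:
P(c) = -65 + c² + 4*c (P(c) = (c² + 4*c) - 65 = -65 + c² + 4*c)
I = 630 (I = 90*7 = 630)
P(27) - I = (-65 + 27² + 4*27) - 1*630 = (-65 + 729 + 108) - 630 = 772 - 630 = 142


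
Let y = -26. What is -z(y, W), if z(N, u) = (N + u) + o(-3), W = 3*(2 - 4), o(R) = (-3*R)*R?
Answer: 59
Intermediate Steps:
o(R) = -3*R²
W = -6 (W = 3*(-2) = -6)
z(N, u) = -27 + N + u (z(N, u) = (N + u) - 3*(-3)² = (N + u) - 3*9 = (N + u) - 27 = -27 + N + u)
-z(y, W) = -(-27 - 26 - 6) = -1*(-59) = 59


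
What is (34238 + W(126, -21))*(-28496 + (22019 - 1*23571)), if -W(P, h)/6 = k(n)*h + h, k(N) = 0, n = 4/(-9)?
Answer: -1032569472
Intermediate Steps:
n = -4/9 (n = 4*(-⅑) = -4/9 ≈ -0.44444)
W(P, h) = -6*h (W(P, h) = -6*(0*h + h) = -6*(0 + h) = -6*h)
(34238 + W(126, -21))*(-28496 + (22019 - 1*23571)) = (34238 - 6*(-21))*(-28496 + (22019 - 1*23571)) = (34238 + 126)*(-28496 + (22019 - 23571)) = 34364*(-28496 - 1552) = 34364*(-30048) = -1032569472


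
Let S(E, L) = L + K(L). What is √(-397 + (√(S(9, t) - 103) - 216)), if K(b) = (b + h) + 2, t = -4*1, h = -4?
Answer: √(-613 + I*√113) ≈ 0.2147 + 24.76*I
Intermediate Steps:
t = -4
K(b) = -2 + b (K(b) = (b - 4) + 2 = (-4 + b) + 2 = -2 + b)
S(E, L) = -2 + 2*L (S(E, L) = L + (-2 + L) = -2 + 2*L)
√(-397 + (√(S(9, t) - 103) - 216)) = √(-397 + (√((-2 + 2*(-4)) - 103) - 216)) = √(-397 + (√((-2 - 8) - 103) - 216)) = √(-397 + (√(-10 - 103) - 216)) = √(-397 + (√(-113) - 216)) = √(-397 + (I*√113 - 216)) = √(-397 + (-216 + I*√113)) = √(-613 + I*√113)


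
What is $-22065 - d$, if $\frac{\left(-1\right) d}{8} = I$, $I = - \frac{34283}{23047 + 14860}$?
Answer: $- \frac{836692219}{37907} \approx -22072.0$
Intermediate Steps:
$I = - \frac{34283}{37907} \approx -0.9044$
$d = \frac{274264}{37907}$ ($d = \left(-8\right) \left(- \frac{34283}{37907}\right) = \frac{274264}{37907} \approx 7.2352$)
$-22065 - d = -22065 - \frac{274264}{37907} = - \frac{836692219}{37907}$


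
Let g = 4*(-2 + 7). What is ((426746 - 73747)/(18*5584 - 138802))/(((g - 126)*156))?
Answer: 352999/633163440 ≈ 0.00055752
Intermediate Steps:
g = 20 (g = 4*5 = 20)
((426746 - 73747)/(18*5584 - 138802))/(((g - 126)*156)) = ((426746 - 73747)/(18*5584 - 138802))/(((20 - 126)*156)) = (352999/(100512 - 138802))/((-106*156)) = (352999/(-38290))/(-16536) = (352999*(-1/38290))*(-1/16536) = -352999/38290*(-1/16536) = 352999/633163440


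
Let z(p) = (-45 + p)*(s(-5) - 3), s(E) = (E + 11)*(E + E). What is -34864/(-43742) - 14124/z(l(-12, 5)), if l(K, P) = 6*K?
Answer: -60138244/53737047 ≈ -1.1191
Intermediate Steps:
s(E) = 2*E*(11 + E) (s(E) = (11 + E)*(2*E) = 2*E*(11 + E))
z(p) = 2835 - 63*p (z(p) = (-45 + p)*(2*(-5)*(11 - 5) - 3) = (-45 + p)*(2*(-5)*6 - 3) = (-45 + p)*(-60 - 3) = (-45 + p)*(-63) = 2835 - 63*p)
-34864/(-43742) - 14124/z(l(-12, 5)) = -34864/(-43742) - 14124/(2835 - 378*(-12)) = -34864*(-1/43742) - 14124/(2835 - 63*(-72)) = 17432/21871 - 14124/(2835 + 4536) = 17432/21871 - 14124/7371 = 17432/21871 - 14124*1/7371 = 17432/21871 - 4708/2457 = -60138244/53737047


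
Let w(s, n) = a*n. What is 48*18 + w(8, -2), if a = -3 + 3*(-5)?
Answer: 900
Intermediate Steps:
a = -18 (a = -3 - 15 = -18)
w(s, n) = -18*n
48*18 + w(8, -2) = 48*18 - 18*(-2) = 864 + 36 = 900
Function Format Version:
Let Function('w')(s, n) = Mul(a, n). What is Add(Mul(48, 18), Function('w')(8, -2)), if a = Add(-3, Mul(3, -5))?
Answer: 900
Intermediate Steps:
a = -18 (a = Add(-3, -15) = -18)
Function('w')(s, n) = Mul(-18, n)
Add(Mul(48, 18), Function('w')(8, -2)) = Add(Mul(48, 18), Mul(-18, -2)) = Add(864, 36) = 900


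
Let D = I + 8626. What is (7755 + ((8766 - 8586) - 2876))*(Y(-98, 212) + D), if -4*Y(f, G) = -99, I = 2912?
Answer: 233983809/4 ≈ 5.8496e+7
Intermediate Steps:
Y(f, G) = 99/4 (Y(f, G) = -1/4*(-99) = 99/4)
D = 11538 (D = 2912 + 8626 = 11538)
(7755 + ((8766 - 8586) - 2876))*(Y(-98, 212) + D) = (7755 + ((8766 - 8586) - 2876))*(99/4 + 11538) = (7755 + (180 - 2876))*(46251/4) = (7755 - 2696)*(46251/4) = 5059*(46251/4) = 233983809/4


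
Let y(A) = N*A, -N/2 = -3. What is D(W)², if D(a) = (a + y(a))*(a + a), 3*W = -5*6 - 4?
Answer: 261921856/81 ≈ 3.2336e+6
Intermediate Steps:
N = 6 (N = -2*(-3) = 6)
y(A) = 6*A
W = -34/3 (W = (-5*6 - 4)/3 = (-30 - 4)/3 = (⅓)*(-34) = -34/3 ≈ -11.333)
D(a) = 14*a² (D(a) = (a + 6*a)*(a + a) = (7*a)*(2*a) = 14*a²)
D(W)² = (14*(-34/3)²)² = (14*(1156/9))² = (16184/9)² = 261921856/81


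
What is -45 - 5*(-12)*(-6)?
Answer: -405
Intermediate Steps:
-45 - 5*(-12)*(-6) = -45 + 60*(-6) = -45 - 360 = -405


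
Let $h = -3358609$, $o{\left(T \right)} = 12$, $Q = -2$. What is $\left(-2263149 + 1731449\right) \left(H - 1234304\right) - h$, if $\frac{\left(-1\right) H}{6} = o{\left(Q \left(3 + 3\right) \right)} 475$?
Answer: $674466935409$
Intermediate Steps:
$H = -34200$ ($H = - 6 \cdot 12 \cdot 475 = \left(-6\right) 5700 = -34200$)
$\left(-2263149 + 1731449\right) \left(H - 1234304\right) - h = \left(-2263149 + 1731449\right) \left(-34200 - 1234304\right) - -3358609 = \left(-531700\right) \left(-1268504\right) + 3358609 = 674463576800 + 3358609 = 674466935409$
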